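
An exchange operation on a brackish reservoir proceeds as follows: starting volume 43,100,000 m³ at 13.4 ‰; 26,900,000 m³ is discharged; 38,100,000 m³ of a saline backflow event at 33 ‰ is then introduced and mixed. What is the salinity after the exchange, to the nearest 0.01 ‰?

Remaining after removal: 16,200,000 m³ at 13.4 ‰ (salt = 217,080,000)
After addition: salt = 217,080,000 + 38,100,000×33 = 1,474,380,000; volume = 54,300,000 m³
S = 1,474,380,000 / 54,300,000 = 27.1525 ‰

27.15 ‰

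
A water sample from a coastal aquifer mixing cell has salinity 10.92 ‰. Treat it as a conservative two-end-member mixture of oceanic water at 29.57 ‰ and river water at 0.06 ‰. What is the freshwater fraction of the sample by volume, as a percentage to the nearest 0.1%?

Let f be the freshwater fraction. Salt balance per unit volume:
f×0.06 + (1−f)×29.57 = 10.92
f = (29.57 − 10.92) / (29.57 − 0.06) = 18.65/29.51 = 0.632

63.2%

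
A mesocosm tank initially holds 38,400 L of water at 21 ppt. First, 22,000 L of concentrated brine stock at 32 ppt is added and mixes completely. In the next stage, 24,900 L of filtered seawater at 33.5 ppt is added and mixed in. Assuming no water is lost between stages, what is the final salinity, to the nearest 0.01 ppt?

By conservation of dissolved salt,
Initial salt = 38,400×21 = 806,400
After stage 1: salt = 806,400 + 22,000×32 = 1,510,400; volume = 60,400 L; S = 25.007 ppt
After stage 2: salt = 1,510,400 + 24,900×33.5 = 2,344,550; volume = 85,300 L
S = 2,344,550 / 85,300 = 27.4859 ppt

27.49 ppt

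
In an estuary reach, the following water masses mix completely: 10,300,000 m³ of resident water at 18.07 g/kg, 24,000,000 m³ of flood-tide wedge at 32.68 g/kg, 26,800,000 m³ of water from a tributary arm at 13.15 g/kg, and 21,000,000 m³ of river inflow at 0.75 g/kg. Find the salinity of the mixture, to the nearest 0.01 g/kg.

16.30 g/kg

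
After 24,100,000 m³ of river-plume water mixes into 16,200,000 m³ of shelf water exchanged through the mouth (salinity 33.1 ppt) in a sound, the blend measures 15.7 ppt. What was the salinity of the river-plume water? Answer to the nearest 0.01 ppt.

4.00 ppt

Salt balance: 16,200,000×33.1 + 24,100,000×S = 40,300,000×15.7
536,220,000 + 24,100,000·S = 632,710,000
S = (632,710,000 − 536,220,000) / 24,100,000 = 4.0037 ppt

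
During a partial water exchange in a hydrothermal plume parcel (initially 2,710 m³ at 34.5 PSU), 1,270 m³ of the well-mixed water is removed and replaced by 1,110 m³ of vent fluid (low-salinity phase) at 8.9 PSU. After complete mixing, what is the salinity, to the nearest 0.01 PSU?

23.36 PSU

Remaining after removal: 1,440 m³ at 34.5 PSU (salt = 49,680)
After addition: salt = 49,680 + 1,110×8.9 = 59,559; volume = 2,550 m³
S = 59,559 / 2,550 = 23.3565 PSU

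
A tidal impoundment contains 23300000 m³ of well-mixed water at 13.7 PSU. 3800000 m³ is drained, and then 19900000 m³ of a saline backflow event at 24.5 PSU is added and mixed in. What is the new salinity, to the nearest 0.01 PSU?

Remaining after removal: 19,500,000 m³ at 13.7 PSU (salt = 267,150,000)
After addition: salt = 267,150,000 + 19,900,000×24.5 = 754,700,000; volume = 39,400,000 m³
S = 754,700,000 / 39,400,000 = 19.1548 PSU

19.15 PSU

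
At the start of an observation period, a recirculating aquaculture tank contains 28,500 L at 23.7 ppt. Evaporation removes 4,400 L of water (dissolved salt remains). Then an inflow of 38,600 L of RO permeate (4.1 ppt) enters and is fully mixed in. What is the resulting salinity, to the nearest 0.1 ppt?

After evaporation: salt = 28,500×23.7 = 675,450; volume = 28,500 − 4,400 = 24,100 L
After mixing: salt = 675,450 + 38,600×4.1 = 833,710; volume = 24,100 + 38,600 = 62,700 L
S = 833,710 / 62,700 = 13.2968 ppt

13.3 ppt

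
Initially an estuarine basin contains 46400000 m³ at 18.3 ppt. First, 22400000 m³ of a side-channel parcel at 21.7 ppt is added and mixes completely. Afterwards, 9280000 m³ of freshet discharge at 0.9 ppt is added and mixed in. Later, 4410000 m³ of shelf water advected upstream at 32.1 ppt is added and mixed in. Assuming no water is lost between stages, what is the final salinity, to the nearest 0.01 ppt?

Total salt / total volume:
Initial salt = 46,400,000×18.3 = 849,120,000
After stage 1: salt = 849,120,000 + 22,400,000×21.7 = 1,335,200,000; volume = 68,800,000 m³; S = 19.407 ppt
After stage 2: salt = 1,335,200,000 + 9,280,000×0.9 = 1,343,552,000; volume = 78,080,000 m³; S = 17.207 ppt
After stage 3: salt = 1,343,552,000 + 4,410,000×32.1 = 1,485,113,000; volume = 82,490,000 m³
S = 1,485,113,000 / 82,490,000 = 18.0036 ppt

18.00 ppt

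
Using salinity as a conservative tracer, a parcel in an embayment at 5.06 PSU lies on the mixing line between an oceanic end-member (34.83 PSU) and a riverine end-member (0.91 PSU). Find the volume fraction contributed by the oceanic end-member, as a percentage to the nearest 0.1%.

12.2%

Let g be the oceanic fraction. Salt balance per unit volume:
g×34.83 + (1−g)×0.91 = 5.06
g = (5.06 − 0.91) / (34.83 − 0.91) = 4.15/33.92 = 0.1223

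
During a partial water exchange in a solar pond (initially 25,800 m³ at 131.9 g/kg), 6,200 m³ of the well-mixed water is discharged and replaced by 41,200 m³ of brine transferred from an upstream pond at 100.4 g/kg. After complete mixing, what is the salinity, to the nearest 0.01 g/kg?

110.55 g/kg

Remaining after removal: 19,600 m³ at 131.9 g/kg (salt = 2,585,240)
After addition: salt = 2,585,240 + 41,200×100.4 = 6,721,720; volume = 60,800 m³
S = 6,721,720 / 60,800 = 110.5546 g/kg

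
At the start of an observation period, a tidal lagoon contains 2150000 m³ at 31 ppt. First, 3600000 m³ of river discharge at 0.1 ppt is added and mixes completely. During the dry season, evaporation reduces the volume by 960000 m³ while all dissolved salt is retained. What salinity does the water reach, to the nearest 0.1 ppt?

14.0 ppt

After mixing: salt = 2,150,000×31 + 3,600,000×0.1 = 67,010,000; volume = 5,750,000 m³
After evaporation: salt unchanged = 67,010,000; volume = 5,750,000 − 960,000 = 4,790,000 m³
S = 67,010,000 / 4,790,000 = 13.9896 ppt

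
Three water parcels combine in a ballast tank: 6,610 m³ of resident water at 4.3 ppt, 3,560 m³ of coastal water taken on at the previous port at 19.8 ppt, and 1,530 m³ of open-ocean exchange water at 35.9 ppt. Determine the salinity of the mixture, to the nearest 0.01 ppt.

Conserving salt mass:
salt = 6,610×4.3 + 3,560×19.8 + 1,530×35.9 = 28,423 + 70,488 + 54,927 = 153,838
volume = 6,610 + 3,560 + 1,530 = 11,700 m³
S = 153,838 / 11,700 = 13.1485 ppt

13.15 ppt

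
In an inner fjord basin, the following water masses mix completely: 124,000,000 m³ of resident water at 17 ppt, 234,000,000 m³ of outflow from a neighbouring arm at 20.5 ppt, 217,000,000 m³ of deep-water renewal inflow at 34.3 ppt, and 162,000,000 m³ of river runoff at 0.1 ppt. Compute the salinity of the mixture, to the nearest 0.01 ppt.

19.49 ppt

By conservation of dissolved salt,
salt = 124,000,000×17 + 234,000,000×20.5 + 217,000,000×34.3 + 162,000,000×0.1 = 2,108,000,000 + 4,797,000,000 + 7,443,100,000 + 16,200,000 = 14,364,300,000
volume = 124,000,000 + 234,000,000 + 217,000,000 + 162,000,000 = 737,000,000 m³
S = 14,364,300,000 / 737,000,000 = 19.4902 ppt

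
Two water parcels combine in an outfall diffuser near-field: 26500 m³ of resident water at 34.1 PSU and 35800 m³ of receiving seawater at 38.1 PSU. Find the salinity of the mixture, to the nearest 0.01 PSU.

36.40 PSU

Mass of salt is conserved:
salt = 26,500×34.1 + 35,800×38.1 = 903,650 + 1,363,980 = 2,267,630
volume = 26,500 + 35,800 = 62,300 m³
S = 2,267,630 / 62,300 = 36.3986 PSU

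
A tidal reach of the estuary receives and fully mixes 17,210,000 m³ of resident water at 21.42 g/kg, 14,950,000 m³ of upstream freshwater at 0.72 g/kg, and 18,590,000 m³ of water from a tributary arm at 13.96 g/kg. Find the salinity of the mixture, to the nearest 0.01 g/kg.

12.59 g/kg

Mass of salt is conserved:
salt = 17,210,000×21.42 + 14,950,000×0.72 + 18,590,000×13.96 = 368,638,200 + 10,764,000 + 259,516,400 = 638,918,600
volume = 17,210,000 + 14,950,000 + 18,590,000 = 50,750,000 m³
S = 638,918,600 / 50,750,000 = 12.5895 g/kg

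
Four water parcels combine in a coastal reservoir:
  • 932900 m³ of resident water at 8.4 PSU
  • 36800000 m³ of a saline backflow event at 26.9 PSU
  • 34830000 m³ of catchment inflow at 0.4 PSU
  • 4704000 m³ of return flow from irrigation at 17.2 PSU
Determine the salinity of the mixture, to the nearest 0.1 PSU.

Weighted by volume,
salt = 932,900×8.4 + 36,800,000×26.9 + 34,830,000×0.4 + 4,704,000×17.2 = 7,836,360 + 989,920,000 + 13,932,000 + 80,908,800 = 1,092,597,160
volume = 932,900 + 36,800,000 + 34,830,000 + 4,704,000 = 77,266,900 m³
S = 1,092,597,160 / 77,266,900 = 14.141 PSU

14.1 PSU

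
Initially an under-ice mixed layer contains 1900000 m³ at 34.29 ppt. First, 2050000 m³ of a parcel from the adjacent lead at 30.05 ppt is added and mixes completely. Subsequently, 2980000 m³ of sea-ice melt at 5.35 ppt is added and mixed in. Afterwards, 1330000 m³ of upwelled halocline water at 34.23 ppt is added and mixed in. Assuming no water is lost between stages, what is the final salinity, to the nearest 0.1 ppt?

22.8 ppt

Total salt / total volume:
Initial salt = 1,900,000×34.29 = 65,151,000
After stage 1: salt = 65,151,000 + 2,050,000×30.05 = 126,753,500; volume = 3,950,000 m³; S = 32.089 ppt
After stage 2: salt = 126,753,500 + 2,980,000×5.35 = 142,696,500; volume = 6,930,000 m³; S = 20.591 ppt
After stage 3: salt = 142,696,500 + 1,330,000×34.23 = 188,222,400; volume = 8,260,000 m³
S = 188,222,400 / 8,260,000 = 22.7872 ppt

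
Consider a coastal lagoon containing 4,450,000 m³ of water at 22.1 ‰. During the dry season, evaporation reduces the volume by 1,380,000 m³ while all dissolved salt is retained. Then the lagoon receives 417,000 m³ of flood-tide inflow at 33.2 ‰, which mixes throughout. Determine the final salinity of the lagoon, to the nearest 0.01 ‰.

32.17 ‰

After evaporation: salt = 4,450,000×22.1 = 98,345,000; volume = 4,450,000 − 1,380,000 = 3,070,000 m³
After mixing: salt = 98,345,000 + 417,000×33.2 = 112,189,400; volume = 3,070,000 + 417,000 = 3,487,000 m³
S = 112,189,400 / 3,487,000 = 32.1736 ‰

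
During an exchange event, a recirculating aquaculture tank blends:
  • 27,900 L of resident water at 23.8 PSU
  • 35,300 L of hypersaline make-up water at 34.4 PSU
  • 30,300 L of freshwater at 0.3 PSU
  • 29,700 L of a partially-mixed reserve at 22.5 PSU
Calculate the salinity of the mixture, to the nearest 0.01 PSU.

By conservation of dissolved salt,
salt = 27,900×23.8 + 35,300×34.4 + 30,300×0.3 + 29,700×22.5 = 664,020 + 1,214,320 + 9,090 + 668,250 = 2,555,680
volume = 27,900 + 35,300 + 30,300 + 29,700 = 123,200 L
S = 2,555,680 / 123,200 = 20.7442 PSU

20.74 PSU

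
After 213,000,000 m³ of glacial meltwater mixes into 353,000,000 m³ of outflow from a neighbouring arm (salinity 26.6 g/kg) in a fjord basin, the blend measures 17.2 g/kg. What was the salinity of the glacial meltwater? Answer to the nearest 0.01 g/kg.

1.62 g/kg

Salt balance: 353,000,000×26.6 + 213,000,000×S = 566,000,000×17.2
9,389,800,000 + 213,000,000·S = 9,735,200,000
S = (9,735,200,000 − 9,389,800,000) / 213,000,000 = 1.6216 g/kg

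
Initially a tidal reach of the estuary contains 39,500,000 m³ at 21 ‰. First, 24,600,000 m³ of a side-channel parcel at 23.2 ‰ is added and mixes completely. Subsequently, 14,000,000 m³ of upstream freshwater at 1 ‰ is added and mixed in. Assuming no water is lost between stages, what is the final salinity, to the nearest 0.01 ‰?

By conservation of dissolved salt,
Initial salt = 39,500,000×21 = 829,500,000
After stage 1: salt = 829,500,000 + 24,600,000×23.2 = 1,400,220,000; volume = 64,100,000 m³; S = 21.844 ‰
After stage 2: salt = 1,400,220,000 + 14,000,000×1 = 1,414,220,000; volume = 78,100,000 m³
S = 1,414,220,000 / 78,100,000 = 18.1078 ‰

18.11 ‰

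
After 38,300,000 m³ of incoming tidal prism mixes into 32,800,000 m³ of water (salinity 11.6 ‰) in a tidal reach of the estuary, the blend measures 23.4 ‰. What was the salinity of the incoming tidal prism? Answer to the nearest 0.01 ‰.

33.51 ‰

Salt balance: 32,800,000×11.6 + 38,300,000×S = 71,100,000×23.4
380,480,000 + 38,300,000·S = 1,663,740,000
S = (1,663,740,000 − 380,480,000) / 38,300,000 = 33.5055 ‰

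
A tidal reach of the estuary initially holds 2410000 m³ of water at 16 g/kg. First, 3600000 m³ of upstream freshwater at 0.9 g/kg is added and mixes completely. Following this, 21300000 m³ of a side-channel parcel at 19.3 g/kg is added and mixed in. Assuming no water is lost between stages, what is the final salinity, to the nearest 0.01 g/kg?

Total salt / total volume:
Initial salt = 2,410,000×16 = 38,560,000
After stage 1: salt = 38,560,000 + 3,600,000×0.9 = 41,800,000; volume = 6,010,000 m³; S = 6.955 g/kg
After stage 2: salt = 41,800,000 + 21,300,000×19.3 = 452,890,000; volume = 27,310,000 m³
S = 452,890,000 / 27,310,000 = 16.5833 g/kg

16.58 g/kg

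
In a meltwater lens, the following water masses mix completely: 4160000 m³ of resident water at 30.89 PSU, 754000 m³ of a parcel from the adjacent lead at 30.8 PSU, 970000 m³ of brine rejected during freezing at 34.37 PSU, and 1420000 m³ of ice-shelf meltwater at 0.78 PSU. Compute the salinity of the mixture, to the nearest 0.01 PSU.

25.49 PSU

Conserving salt mass:
salt = 4,160,000×30.89 + 754,000×30.8 + 970,000×34.37 + 1,420,000×0.78 = 128,502,400 + 23,223,200 + 33,338,900 + 1,107,600 = 186,172,100
volume = 4,160,000 + 754,000 + 970,000 + 1,420,000 = 7,304,000 m³
S = 186,172,100 / 7,304,000 = 25.4891 PSU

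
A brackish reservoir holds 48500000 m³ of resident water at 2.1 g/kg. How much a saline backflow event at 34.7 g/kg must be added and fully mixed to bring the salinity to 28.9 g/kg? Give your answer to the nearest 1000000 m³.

224000000 m³

Salt balance: 48,500,000×2.1 + V×34.7 = (48,500,000+V)×28.9
101,850,000 + 34.7V = 1,401,650,000 + 28.9V
1,299,800,000 = 5.8V
V = 224,103,448.28 m³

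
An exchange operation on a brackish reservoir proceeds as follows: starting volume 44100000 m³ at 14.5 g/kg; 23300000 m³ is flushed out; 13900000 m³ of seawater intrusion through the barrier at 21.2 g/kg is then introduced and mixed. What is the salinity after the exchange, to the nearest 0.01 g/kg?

Remaining after removal: 20,800,000 m³ at 14.5 g/kg (salt = 301,600,000)
After addition: salt = 301,600,000 + 13,900,000×21.2 = 596,280,000; volume = 34,700,000 m³
S = 596,280,000 / 34,700,000 = 17.1839 g/kg

17.18 g/kg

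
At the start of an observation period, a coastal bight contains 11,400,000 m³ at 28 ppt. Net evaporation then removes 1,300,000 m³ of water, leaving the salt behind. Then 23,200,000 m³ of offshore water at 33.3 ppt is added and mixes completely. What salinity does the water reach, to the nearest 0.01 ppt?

After evaporation: salt = 11,400,000×28 = 319,200,000; volume = 11,400,000 − 1,300,000 = 10,100,000 m³
After mixing: salt = 319,200,000 + 23,200,000×33.3 = 1,091,760,000; volume = 10,100,000 + 23,200,000 = 33,300,000 m³
S = 1,091,760,000 / 33,300,000 = 32.7856 ppt

32.79 ppt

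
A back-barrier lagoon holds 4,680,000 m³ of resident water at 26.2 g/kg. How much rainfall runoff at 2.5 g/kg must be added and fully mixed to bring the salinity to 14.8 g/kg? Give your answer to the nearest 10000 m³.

Salt balance: 4,680,000×26.2 + V×2.5 = (4,680,000+V)×14.8
122,616,000 + 2.5V = 69,264,000 + 14.8V
53,352,000 = 12.3V
V = 4,337,560.98 m³

4340000 m³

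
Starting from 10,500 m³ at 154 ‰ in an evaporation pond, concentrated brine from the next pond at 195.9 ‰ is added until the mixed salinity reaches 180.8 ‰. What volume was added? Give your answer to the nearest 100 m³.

18600 m³

Salt balance: 10,500×154 + V×195.9 = (10,500+V)×180.8
1,617,000 + 195.9V = 1,898,400 + 180.8V
281,400 = 15.1V
V = 18,635.76 m³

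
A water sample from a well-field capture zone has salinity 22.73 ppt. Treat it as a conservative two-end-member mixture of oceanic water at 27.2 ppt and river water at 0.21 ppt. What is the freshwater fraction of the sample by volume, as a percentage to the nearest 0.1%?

Let f be the freshwater fraction. Salt balance per unit volume:
f×0.21 + (1−f)×27.2 = 22.73
f = (27.2 − 22.73) / (27.2 − 0.21) = 4.47/26.99 = 0.1656

16.6%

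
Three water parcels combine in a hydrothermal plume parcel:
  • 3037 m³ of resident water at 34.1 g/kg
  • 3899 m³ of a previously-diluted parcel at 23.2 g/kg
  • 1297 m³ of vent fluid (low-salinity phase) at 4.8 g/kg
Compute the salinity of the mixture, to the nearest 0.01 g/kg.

24.32 g/kg

Conserving salt mass:
salt = 3,037×34.1 + 3,899×23.2 + 1,297×4.8 = 103,561.7 + 90,456.8 + 6,225.6 = 200,244.1
volume = 3,037 + 3,899 + 1,297 = 8,233 m³
S = 200,244.1 / 8,233 = 24.3221 g/kg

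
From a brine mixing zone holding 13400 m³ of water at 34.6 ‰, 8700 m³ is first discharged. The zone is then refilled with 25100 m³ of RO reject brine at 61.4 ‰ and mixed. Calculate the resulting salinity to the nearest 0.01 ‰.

Remaining after removal: 4,700 m³ at 34.6 ‰ (salt = 162,620)
After addition: salt = 162,620 + 25,100×61.4 = 1,703,760; volume = 29,800 m³
S = 1,703,760 / 29,800 = 57.1732 ‰

57.17 ‰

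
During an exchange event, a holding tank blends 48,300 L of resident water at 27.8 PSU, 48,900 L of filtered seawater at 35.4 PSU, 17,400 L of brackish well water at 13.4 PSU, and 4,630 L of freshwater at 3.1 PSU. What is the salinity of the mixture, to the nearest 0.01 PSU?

By conservation of dissolved salt,
salt = 48,300×27.8 + 48,900×35.4 + 17,400×13.4 + 4,630×3.1 = 1,342,740 + 1,731,060 + 233,160 + 14,353 = 3,321,313
volume = 48,300 + 48,900 + 17,400 + 4,630 = 119,230 L
S = 3,321,313 / 119,230 = 27.8564 PSU

27.86 PSU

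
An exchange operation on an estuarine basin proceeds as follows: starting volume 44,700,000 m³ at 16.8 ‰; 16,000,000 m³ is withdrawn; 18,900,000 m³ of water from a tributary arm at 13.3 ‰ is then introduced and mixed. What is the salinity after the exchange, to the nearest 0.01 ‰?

Remaining after removal: 28,700,000 m³ at 16.8 ‰ (salt = 482,160,000)
After addition: salt = 482,160,000 + 18,900,000×13.3 = 733,530,000; volume = 47,600,000 m³
S = 733,530,000 / 47,600,000 = 15.4103 ‰

15.41 ‰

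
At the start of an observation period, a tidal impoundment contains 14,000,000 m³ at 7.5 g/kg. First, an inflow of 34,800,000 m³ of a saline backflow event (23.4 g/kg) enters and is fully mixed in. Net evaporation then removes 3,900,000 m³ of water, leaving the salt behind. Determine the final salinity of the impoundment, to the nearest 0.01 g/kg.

20.47 g/kg

After mixing: salt = 14,000,000×7.5 + 34,800,000×23.4 = 919,320,000; volume = 48,800,000 m³
After evaporation: salt unchanged = 919,320,000; volume = 48,800,000 − 3,900,000 = 44,900,000 m³
S = 919,320,000 / 44,900,000 = 20.4748 g/kg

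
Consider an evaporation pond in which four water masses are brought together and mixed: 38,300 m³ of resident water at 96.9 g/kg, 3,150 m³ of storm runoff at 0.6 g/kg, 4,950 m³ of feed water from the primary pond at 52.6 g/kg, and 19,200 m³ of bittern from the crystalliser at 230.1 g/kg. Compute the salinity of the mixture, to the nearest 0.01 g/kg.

127.92 g/kg

Total salt / total volume:
salt = 38,300×96.9 + 3,150×0.6 + 4,950×52.6 + 19,200×230.1 = 3,711,270 + 1,890 + 260,370 + 4,417,920 = 8,391,450
volume = 38,300 + 3,150 + 4,950 + 19,200 = 65,600 m³
S = 8,391,450 / 65,600 = 127.9184 g/kg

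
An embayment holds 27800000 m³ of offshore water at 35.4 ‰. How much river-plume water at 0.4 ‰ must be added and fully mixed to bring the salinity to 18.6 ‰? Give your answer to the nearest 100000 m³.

25700000 m³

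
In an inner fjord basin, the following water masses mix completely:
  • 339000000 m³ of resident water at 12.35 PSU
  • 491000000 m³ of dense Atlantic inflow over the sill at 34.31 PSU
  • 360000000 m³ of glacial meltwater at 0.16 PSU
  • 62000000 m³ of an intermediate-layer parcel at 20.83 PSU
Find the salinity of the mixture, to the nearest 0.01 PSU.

Conserving salt mass:
salt = 339,000,000×12.35 + 491,000,000×34.31 + 360,000,000×0.16 + 62,000,000×20.83 = 4,186,650,000 + 16,846,210,000 + 57,600,000 + 1,291,460,000 = 22,381,920,000
volume = 339,000,000 + 491,000,000 + 360,000,000 + 62,000,000 = 1,252,000,000 m³
S = 22,381,920,000 / 1,252,000,000 = 17.8769 PSU

17.88 PSU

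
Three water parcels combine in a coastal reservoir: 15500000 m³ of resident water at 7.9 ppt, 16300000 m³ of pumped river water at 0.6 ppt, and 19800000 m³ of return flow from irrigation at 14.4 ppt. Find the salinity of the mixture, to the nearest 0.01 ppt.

8.09 ppt

Total salt / total volume:
salt = 15,500,000×7.9 + 16,300,000×0.6 + 19,800,000×14.4 = 122,450,000 + 9,780,000 + 285,120,000 = 417,350,000
volume = 15,500,000 + 16,300,000 + 19,800,000 = 51,600,000 m³
S = 417,350,000 / 51,600,000 = 8.0882 ppt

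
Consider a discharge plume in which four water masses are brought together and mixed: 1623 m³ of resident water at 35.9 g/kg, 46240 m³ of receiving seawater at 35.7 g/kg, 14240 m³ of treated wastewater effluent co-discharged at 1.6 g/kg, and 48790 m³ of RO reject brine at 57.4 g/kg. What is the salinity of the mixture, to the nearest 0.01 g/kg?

Mass of salt is conserved:
salt = 1,623×35.9 + 46,240×35.7 + 14,240×1.6 + 48,790×57.4 = 58,265.7 + 1,650,768 + 22,784 + 2,800,546 = 4,532,363.7
volume = 1,623 + 46,240 + 14,240 + 48,790 = 110,893 m³
S = 4,532,363.7 / 110,893 = 40.8715 g/kg

40.87 g/kg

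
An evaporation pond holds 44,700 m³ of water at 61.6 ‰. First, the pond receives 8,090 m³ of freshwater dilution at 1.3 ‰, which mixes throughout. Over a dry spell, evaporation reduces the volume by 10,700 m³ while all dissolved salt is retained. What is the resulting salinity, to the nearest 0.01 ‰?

After mixing: salt = 44,700×61.6 + 8,090×1.3 = 2,764,037; volume = 52,790 m³
After evaporation: salt unchanged = 2,764,037; volume = 52,790 − 10,700 = 42,090 m³
S = 2,764,037 / 42,090 = 65.6697 ‰

65.67 ‰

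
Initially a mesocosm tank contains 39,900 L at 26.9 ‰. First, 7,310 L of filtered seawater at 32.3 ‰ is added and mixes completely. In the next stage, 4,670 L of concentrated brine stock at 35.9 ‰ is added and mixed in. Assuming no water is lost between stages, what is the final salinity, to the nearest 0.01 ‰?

Salt balance:
Initial salt = 39,900×26.9 = 1,073,310
After stage 1: salt = 1,073,310 + 7,310×32.3 = 1,309,423; volume = 47,210 L; S = 27.736 ‰
After stage 2: salt = 1,309,423 + 4,670×35.9 = 1,477,076; volume = 51,880 L
S = 1,477,076 / 51,880 = 28.471 ‰

28.47 ‰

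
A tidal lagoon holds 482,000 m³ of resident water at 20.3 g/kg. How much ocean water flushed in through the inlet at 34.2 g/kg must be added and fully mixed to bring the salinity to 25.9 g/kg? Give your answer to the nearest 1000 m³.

325000 m³

Salt balance: 482,000×20.3 + V×34.2 = (482,000+V)×25.9
9,784,600 + 34.2V = 12,483,800 + 25.9V
2,699,200 = 8.3V
V = 325,204.82 m³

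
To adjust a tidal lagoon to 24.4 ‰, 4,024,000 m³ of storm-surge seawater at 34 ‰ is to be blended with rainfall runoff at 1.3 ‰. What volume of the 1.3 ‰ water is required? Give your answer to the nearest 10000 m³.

1670000 m³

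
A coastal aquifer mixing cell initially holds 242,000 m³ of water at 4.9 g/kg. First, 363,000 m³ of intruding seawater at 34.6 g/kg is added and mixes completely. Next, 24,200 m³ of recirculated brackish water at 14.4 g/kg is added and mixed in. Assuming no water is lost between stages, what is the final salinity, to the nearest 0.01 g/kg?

Total salt / total volume:
Initial salt = 242,000×4.9 = 1,185,800
After stage 1: salt = 1,185,800 + 363,000×34.6 = 13,745,600; volume = 605,000 m³; S = 22.72 g/kg
After stage 2: salt = 13,745,600 + 24,200×14.4 = 14,094,080; volume = 629,200 m³
S = 14,094,080 / 629,200 = 22.4 g/kg

22.40 g/kg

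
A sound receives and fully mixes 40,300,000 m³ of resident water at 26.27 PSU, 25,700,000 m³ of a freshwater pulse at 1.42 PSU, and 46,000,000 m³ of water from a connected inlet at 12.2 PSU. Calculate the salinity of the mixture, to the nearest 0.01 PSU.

14.79 PSU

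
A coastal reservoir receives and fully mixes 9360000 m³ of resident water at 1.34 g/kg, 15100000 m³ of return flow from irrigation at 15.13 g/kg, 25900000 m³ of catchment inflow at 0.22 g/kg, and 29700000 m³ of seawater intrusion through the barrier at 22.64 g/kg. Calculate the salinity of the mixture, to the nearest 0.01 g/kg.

Weighted by volume,
salt = 9,360,000×1.34 + 15,100,000×15.13 + 25,900,000×0.22 + 29,700,000×22.64 = 12,542,400 + 228,463,000 + 5,698,000 + 672,408,000 = 919,111,400
volume = 9,360,000 + 15,100,000 + 25,900,000 + 29,700,000 = 80,060,000 m³
S = 919,111,400 / 80,060,000 = 11.4803 g/kg

11.48 g/kg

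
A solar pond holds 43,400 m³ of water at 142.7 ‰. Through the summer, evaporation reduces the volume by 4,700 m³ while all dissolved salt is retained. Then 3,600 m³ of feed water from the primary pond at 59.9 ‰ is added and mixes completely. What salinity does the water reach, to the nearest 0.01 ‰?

151.51 ‰

After evaporation: salt = 43,400×142.7 = 6,193,180; volume = 43,400 − 4,700 = 38,700 m³
After mixing: salt = 6,193,180 + 3,600×59.9 = 6,408,820; volume = 38,700 + 3,600 = 42,300 m³
S = 6,408,820 / 42,300 = 151.5087 ‰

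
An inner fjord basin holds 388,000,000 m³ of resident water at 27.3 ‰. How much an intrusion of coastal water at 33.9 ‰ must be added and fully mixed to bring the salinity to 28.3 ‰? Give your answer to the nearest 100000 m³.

Salt balance: 388,000,000×27.3 + V×33.9 = (388,000,000+V)×28.3
10,592,400,000 + 33.9V = 10,980,400,000 + 28.3V
388,000,000 = 5.6V
V = 69,285,714.29 m³

69300000 m³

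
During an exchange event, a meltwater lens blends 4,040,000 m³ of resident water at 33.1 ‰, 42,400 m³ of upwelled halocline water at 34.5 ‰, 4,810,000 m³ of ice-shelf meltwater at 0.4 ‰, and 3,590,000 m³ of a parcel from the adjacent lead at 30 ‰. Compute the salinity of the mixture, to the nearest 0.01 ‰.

19.61 ‰

By conservation of dissolved salt,
salt = 4,040,000×33.1 + 42,400×34.5 + 4,810,000×0.4 + 3,590,000×30 = 133,724,000 + 1,462,800 + 1,924,000 + 107,700,000 = 244,810,800
volume = 4,040,000 + 42,400 + 4,810,000 + 3,590,000 = 12,482,400 m³
S = 244,810,800 / 12,482,400 = 19.6125 ‰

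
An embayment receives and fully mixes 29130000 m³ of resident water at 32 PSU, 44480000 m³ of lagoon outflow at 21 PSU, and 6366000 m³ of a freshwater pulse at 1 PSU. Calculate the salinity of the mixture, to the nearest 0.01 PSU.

23.41 PSU

Mass of salt is conserved:
salt = 29,130,000×32 + 44,480,000×21 + 6,366,000×1 = 932,160,000 + 934,080,000 + 6,366,000 = 1,872,606,000
volume = 29,130,000 + 44,480,000 + 6,366,000 = 79,976,000 m³
S = 1,872,606,000 / 79,976,000 = 23.4146 PSU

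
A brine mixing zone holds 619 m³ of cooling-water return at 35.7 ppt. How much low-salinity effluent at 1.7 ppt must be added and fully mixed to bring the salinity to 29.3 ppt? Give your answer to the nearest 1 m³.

144 m³

Salt balance: 619×35.7 + V×1.7 = (619+V)×29.3
22,098.3 + 1.7V = 18,136.7 + 29.3V
3,961.6 = 27.6V
V = 143.54 m³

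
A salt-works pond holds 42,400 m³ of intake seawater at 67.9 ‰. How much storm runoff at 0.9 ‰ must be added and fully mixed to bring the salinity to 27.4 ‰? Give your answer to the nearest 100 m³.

Salt balance: 42,400×67.9 + V×0.9 = (42,400+V)×27.4
2,878,960 + 0.9V = 1,161,760 + 27.4V
1,717,200 = 26.5V
V = 64,800 m³

64800 m³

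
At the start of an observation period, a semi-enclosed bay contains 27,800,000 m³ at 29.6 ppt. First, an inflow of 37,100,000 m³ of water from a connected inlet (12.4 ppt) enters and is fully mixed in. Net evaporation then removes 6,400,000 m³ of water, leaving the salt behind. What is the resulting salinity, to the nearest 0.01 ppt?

21.93 ppt

After mixing: salt = 27,800,000×29.6 + 37,100,000×12.4 = 1,282,920,000; volume = 64,900,000 m³
After evaporation: salt unchanged = 1,282,920,000; volume = 64,900,000 − 6,400,000 = 58,500,000 m³
S = 1,282,920,000 / 58,500,000 = 21.9303 ppt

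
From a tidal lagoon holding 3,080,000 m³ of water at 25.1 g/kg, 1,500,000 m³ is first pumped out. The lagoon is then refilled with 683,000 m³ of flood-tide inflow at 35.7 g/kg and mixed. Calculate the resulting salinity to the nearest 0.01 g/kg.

28.30 g/kg

Remaining after removal: 1,580,000 m³ at 25.1 g/kg (salt = 39,658,000)
After addition: salt = 39,658,000 + 683,000×35.7 = 64,041,100; volume = 2,263,000 m³
S = 64,041,100 / 2,263,000 = 28.2992 g/kg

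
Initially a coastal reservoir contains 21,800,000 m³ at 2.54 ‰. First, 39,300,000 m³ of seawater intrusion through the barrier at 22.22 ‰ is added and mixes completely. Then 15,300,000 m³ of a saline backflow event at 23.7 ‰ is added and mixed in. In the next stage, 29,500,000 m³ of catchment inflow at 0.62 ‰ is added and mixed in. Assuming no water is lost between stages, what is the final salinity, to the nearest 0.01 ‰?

12.37 ‰

Salt balance:
Initial salt = 21,800,000×2.54 = 55,372,000
After stage 1: salt = 55,372,000 + 39,300,000×22.22 = 928,618,000; volume = 61,100,000 m³; S = 15.198 ‰
After stage 2: salt = 928,618,000 + 15,300,000×23.7 = 1,291,228,000; volume = 76,400,000 m³; S = 16.901 ‰
After stage 3: salt = 1,291,228,000 + 29,500,000×0.62 = 1,309,518,000; volume = 105,900,000 m³
S = 1,309,518,000 / 105,900,000 = 12.3656 ‰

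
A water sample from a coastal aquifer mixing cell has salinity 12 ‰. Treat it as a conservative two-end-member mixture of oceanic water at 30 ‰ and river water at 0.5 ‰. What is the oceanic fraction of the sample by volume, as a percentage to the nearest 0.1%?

39.0%

Let g be the oceanic fraction. Salt balance per unit volume:
g×30 + (1−g)×0.5 = 12
g = (12 − 0.5) / (30 − 0.5) = 11.5/29.5 = 0.3898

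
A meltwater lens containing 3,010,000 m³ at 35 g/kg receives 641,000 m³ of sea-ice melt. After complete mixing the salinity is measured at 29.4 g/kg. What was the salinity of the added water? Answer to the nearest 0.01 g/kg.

3.10 g/kg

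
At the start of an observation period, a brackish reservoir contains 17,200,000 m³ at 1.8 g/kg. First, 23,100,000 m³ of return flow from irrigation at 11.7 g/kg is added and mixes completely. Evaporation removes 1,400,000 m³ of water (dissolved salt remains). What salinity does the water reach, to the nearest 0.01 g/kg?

7.74 g/kg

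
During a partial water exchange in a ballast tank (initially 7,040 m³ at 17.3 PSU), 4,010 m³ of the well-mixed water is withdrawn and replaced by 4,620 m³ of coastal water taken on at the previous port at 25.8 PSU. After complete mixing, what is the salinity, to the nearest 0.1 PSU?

22.4 PSU

Remaining after removal: 3,030 m³ at 17.3 PSU (salt = 52,419)
After addition: salt = 52,419 + 4,620×25.8 = 171,615; volume = 7,650 m³
S = 171,615 / 7,650 = 22.4333 PSU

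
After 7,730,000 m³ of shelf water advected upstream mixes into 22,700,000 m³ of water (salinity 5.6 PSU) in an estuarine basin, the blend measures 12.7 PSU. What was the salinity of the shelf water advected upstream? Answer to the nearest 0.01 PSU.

33.55 PSU

Salt balance: 22,700,000×5.6 + 7,730,000×S = 30,430,000×12.7
127,120,000 + 7,730,000·S = 386,461,000
S = (386,461,000 − 127,120,000) / 7,730,000 = 33.5499 PSU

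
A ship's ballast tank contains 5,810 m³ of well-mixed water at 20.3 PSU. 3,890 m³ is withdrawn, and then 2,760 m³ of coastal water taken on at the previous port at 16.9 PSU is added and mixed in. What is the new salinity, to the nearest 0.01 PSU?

Remaining after removal: 1,920 m³ at 20.3 PSU (salt = 38,976)
After addition: salt = 38,976 + 2,760×16.9 = 85,620; volume = 4,680 m³
S = 85,620 / 4,680 = 18.2949 PSU

18.29 PSU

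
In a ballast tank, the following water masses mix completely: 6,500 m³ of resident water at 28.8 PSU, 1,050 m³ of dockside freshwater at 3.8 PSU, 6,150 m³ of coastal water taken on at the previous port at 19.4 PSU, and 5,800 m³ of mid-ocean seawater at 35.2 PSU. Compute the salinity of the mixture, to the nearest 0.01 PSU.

26.39 PSU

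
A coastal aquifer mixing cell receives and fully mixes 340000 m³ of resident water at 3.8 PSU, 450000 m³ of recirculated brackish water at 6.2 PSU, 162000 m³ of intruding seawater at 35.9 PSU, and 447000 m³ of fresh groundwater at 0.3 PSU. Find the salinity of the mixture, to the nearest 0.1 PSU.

Conserving salt mass:
salt = 340,000×3.8 + 450,000×6.2 + 162,000×35.9 + 447,000×0.3 = 1,292,000 + 2,790,000 + 5,815,800 + 134,100 = 10,031,900
volume = 340,000 + 450,000 + 162,000 + 447,000 = 1,399,000 m³
S = 10,031,900 / 1,399,000 = 7.171 PSU

7.2 PSU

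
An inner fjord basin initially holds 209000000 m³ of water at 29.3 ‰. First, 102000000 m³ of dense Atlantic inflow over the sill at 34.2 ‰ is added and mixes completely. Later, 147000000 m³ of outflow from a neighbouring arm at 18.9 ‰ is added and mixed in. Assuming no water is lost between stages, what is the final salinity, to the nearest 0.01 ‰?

27.05 ‰

Conserving salt mass:
Initial salt = 209,000,000×29.3 = 6,123,700,000
After stage 1: salt = 6,123,700,000 + 102,000,000×34.2 = 9,612,100,000; volume = 311,000,000 m³; S = 30.907 ‰
After stage 2: salt = 9,612,100,000 + 147,000,000×18.9 = 12,390,400,000; volume = 458,000,000 m³
S = 12,390,400,000 / 458,000,000 = 27.0533 ‰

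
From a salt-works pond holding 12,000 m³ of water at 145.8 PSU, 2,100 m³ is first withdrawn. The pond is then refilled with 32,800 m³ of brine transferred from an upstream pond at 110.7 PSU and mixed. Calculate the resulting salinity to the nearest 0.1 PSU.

Remaining after removal: 9,900 m³ at 145.8 PSU (salt = 1,443,420)
After addition: salt = 1,443,420 + 32,800×110.7 = 5,074,380; volume = 42,700 m³
S = 5,074,380 / 42,700 = 118.8379 PSU

118.8 PSU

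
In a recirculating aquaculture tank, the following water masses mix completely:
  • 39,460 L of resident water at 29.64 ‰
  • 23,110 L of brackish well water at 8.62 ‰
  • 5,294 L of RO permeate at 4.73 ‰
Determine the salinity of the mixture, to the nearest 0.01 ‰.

Mass of salt is conserved:
salt = 39,460×29.64 + 23,110×8.62 + 5,294×4.73 = 1,169,594.4 + 199,208.2 + 25,040.62 = 1,393,843.22
volume = 39,460 + 23,110 + 5,294 = 67,864 L
S = 1,393,843.22 / 67,864 = 20.5388 ‰

20.54 ‰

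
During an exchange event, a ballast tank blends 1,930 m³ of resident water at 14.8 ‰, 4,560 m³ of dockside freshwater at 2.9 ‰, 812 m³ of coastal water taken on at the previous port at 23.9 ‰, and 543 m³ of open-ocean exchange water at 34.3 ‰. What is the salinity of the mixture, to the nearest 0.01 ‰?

10.17 ‰

Mass of salt is conserved:
salt = 1,930×14.8 + 4,560×2.9 + 812×23.9 + 543×34.3 = 28,564 + 13,224 + 19,406.8 + 18,624.9 = 79,819.7
volume = 1,930 + 4,560 + 812 + 543 = 7,845 m³
S = 79,819.7 / 7,845 = 10.1746 ‰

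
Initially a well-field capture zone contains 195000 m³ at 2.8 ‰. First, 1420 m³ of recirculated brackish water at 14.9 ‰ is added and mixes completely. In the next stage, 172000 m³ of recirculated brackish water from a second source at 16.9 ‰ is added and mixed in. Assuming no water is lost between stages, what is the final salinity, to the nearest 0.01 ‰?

9.43 ‰

Salt balance:
Initial salt = 195,000×2.8 = 546,000
After stage 1: salt = 546,000 + 1,420×14.9 = 567,158; volume = 196,420 m³; S = 2.887 ‰
After stage 2: salt = 567,158 + 172,000×16.9 = 3,473,958; volume = 368,420 m³
S = 3,473,958 / 368,420 = 9.4293 ‰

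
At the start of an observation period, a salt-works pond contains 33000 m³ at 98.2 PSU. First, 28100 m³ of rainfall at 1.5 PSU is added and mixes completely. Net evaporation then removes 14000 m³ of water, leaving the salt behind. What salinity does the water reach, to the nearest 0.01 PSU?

After mixing: salt = 33,000×98.2 + 28,100×1.5 = 3,282,750; volume = 61,100 m³
After evaporation: salt unchanged = 3,282,750; volume = 61,100 − 14,000 = 47,100 m³
S = 3,282,750 / 47,100 = 69.6975 PSU

69.70 PSU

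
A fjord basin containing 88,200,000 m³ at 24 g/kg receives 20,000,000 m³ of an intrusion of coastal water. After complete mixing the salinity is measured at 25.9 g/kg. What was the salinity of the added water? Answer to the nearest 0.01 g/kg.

34.28 g/kg

Salt balance: 88,200,000×24 + 20,000,000×S = 108,200,000×25.9
2,116,800,000 + 20,000,000·S = 2,802,380,000
S = (2,802,380,000 − 2,116,800,000) / 20,000,000 = 34.279 g/kg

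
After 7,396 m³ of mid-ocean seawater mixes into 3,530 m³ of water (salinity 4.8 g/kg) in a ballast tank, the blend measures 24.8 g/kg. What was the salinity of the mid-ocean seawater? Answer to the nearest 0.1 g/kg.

34.3 g/kg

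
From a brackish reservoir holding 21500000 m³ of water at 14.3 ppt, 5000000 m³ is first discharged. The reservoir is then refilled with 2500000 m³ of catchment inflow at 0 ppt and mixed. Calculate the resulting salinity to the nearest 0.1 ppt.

Remaining after removal: 16,500,000 m³ at 14.3 ppt (salt = 235,950,000)
After addition: salt = 235,950,000 + 2,500,000×0 = 235,950,000; volume = 19,000,000 m³
S = 235,950,000 / 19,000,000 = 12.4184 ppt

12.4 ppt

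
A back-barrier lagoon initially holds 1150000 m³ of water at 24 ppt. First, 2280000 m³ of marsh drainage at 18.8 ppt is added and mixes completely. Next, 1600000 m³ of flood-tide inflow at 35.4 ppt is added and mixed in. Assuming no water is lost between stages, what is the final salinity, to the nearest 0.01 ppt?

Weighted by volume,
Initial salt = 1,150,000×24 = 27,600,000
After stage 1: salt = 27,600,000 + 2,280,000×18.8 = 70,464,000; volume = 3,430,000 m³; S = 20.543 ppt
After stage 2: salt = 70,464,000 + 1,600,000×35.4 = 127,104,000; volume = 5,030,000 m³
S = 127,104,000 / 5,030,000 = 25.2692 ppt

25.27 ppt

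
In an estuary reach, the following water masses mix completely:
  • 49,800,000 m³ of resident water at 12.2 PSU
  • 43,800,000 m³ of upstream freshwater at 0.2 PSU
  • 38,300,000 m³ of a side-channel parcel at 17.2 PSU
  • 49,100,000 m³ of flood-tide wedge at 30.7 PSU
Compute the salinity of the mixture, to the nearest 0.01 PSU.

Mass of salt is conserved:
salt = 49,800,000×12.2 + 43,800,000×0.2 + 38,300,000×17.2 + 49,100,000×30.7 = 607,560,000 + 8,760,000 + 658,760,000 + 1,507,370,000 = 2,782,450,000
volume = 49,800,000 + 43,800,000 + 38,300,000 + 49,100,000 = 181,000,000 m³
S = 2,782,450,000 / 181,000,000 = 15.3727 PSU

15.37 PSU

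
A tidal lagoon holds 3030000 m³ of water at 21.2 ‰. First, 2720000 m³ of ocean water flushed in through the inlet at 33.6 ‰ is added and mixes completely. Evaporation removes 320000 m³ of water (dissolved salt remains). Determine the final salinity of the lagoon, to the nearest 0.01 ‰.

After mixing: salt = 3,030,000×21.2 + 2,720,000×33.6 = 155,628,000; volume = 5,750,000 m³
After evaporation: salt unchanged = 155,628,000; volume = 5,750,000 − 320,000 = 5,430,000 m³
S = 155,628,000 / 5,430,000 = 28.6608 ‰

28.66 ‰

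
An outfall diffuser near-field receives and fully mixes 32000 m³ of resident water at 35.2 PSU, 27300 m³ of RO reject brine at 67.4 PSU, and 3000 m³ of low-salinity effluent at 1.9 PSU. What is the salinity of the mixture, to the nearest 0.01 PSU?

47.71 PSU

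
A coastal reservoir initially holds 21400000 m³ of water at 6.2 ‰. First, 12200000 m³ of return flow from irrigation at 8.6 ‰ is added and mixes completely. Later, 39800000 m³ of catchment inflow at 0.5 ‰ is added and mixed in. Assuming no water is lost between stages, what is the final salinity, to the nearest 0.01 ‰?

3.51 ‰

By conservation of dissolved salt,
Initial salt = 21,400,000×6.2 = 132,680,000
After stage 1: salt = 132,680,000 + 12,200,000×8.6 = 237,600,000; volume = 33,600,000 m³; S = 7.071 ‰
After stage 2: salt = 237,600,000 + 39,800,000×0.5 = 257,500,000; volume = 73,400,000 m³
S = 257,500,000 / 73,400,000 = 3.5082 ‰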